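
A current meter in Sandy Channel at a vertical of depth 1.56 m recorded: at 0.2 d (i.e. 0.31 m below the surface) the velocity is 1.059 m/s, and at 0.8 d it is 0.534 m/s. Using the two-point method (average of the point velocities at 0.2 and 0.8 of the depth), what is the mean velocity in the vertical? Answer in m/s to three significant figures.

v̄ = (1.059 + 0.534) / 2 = 0.7965 m/s

0.797 m/s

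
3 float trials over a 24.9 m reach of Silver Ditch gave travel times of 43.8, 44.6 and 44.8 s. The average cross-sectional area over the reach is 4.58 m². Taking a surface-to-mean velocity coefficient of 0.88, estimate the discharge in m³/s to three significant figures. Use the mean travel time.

2.26 m³/s

t̄ = (43.8 + 44.6 + 44.8) / 3 = 44.4 s
v_surface = L / t̄ = 24.9 / 44.4 = 0.5608 m/s
v_mean = 0.88 × 0.5608 = 0.4935 m/s
Q = A × v_mean = 4.58 × 0.4935 = 2.260 m³/s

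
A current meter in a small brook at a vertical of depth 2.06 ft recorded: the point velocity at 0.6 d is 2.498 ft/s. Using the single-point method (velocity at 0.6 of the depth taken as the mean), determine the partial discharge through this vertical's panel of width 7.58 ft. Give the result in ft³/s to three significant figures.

v̄ = v₀.₆ = 2.498 ft/s
q = v̄ × d × w = 2.498 × 2.06 × 7.58 = 39.01 ft³/s

39.0 ft³/s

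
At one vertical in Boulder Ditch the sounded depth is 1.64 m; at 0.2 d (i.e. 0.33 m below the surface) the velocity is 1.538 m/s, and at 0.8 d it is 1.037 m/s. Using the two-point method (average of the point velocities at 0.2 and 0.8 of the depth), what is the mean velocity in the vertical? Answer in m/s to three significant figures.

v̄ = (1.538 + 1.037) / 2 = 1.288 m/s

1.29 m/s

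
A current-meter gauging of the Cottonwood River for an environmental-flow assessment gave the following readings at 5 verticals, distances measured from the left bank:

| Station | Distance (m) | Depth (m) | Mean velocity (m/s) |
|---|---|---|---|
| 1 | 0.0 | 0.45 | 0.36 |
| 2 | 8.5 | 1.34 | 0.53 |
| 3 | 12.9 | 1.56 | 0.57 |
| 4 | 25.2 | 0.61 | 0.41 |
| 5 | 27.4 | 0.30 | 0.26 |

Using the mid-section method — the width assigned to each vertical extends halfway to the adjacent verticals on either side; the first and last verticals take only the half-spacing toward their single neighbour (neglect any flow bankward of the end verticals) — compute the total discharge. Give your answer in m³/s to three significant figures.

14.6 m³/s

w_1 = (8.5 − 0.0)/2 = 4.25 m; q_1 = 0.36 × 0.45 × 4.25 = 0.6885 m³/s
w_2 = (12.9 − 0.0)/2 = 6.45 m; q_2 = 0.53 × 1.34 × 6.45 = 4.581 m³/s
w_3 = (25.2 − 8.5)/2 = 8.35 m; q_3 = 0.57 × 1.56 × 8.35 = 7.425 m³/s
w_4 = (27.4 − 12.9)/2 = 7.25 m; q_4 = 0.41 × 0.61 × 7.25 = 1.813 m³/s
w_5 = (27.4 − 25.2)/2 = 1.1 m; q_5 = 0.26 × 0.30 × 1.1 = 0.08580 m³/s
Q = Σ qᵢ = 14.59 m³/s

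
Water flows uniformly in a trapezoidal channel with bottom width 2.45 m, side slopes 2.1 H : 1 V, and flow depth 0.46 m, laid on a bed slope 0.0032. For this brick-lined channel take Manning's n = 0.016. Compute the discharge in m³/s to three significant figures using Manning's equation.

A = (b + z·y)·y = (2.45 + 2.1×0.46)×0.46 = 1.571 m²
P = b + 2y√(1+z²) = 2.45 + 2×0.46×√(1+2.1²) = 4.590 m
R = A/P = 1.571/4.590 = 0.3424 m
Q = (1/n)·A·R^(2/3)·S^(1/2) = (1/0.016) × 1.571 × 0.3424^(2/3) × 0.0032^(1/2) = 2.719 m³/s

2.72 m³/s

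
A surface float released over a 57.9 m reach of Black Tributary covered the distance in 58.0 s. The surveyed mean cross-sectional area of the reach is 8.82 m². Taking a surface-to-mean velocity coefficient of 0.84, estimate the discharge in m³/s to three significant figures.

7.40 m³/s

v_surface = L / t̄ = 57.9 / 58 = 0.9983 m/s
v_mean = 0.84 × 0.9983 = 0.8386 m/s
Q = A × v_mean = 8.82 × 0.8386 = 7.396 m³/s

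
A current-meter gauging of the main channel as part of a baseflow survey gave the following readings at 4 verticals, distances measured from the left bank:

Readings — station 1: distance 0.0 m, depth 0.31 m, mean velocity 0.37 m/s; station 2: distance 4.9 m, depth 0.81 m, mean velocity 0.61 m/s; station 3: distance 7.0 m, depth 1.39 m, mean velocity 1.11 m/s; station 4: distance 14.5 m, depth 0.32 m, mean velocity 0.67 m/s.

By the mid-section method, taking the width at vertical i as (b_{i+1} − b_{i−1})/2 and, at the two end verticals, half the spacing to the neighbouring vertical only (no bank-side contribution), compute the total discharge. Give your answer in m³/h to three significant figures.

w_1 = (4.9 − 0.0)/2 = 2.45 m; q_1 = 0.37 × 0.31 × 2.45 = 0.2810 m³/s
w_2 = (7.0 − 0.0)/2 = 3.5 m; q_2 = 0.61 × 0.81 × 3.5 = 1.729 m³/s
w_3 = (14.5 − 4.9)/2 = 4.8 m; q_3 = 1.11 × 1.39 × 4.8 = 7.406 m³/s
w_4 = (14.5 − 7.0)/2 = 3.75 m; q_4 = 0.67 × 0.32 × 3.75 = 0.8040 m³/s
Q = Σ qᵢ = 10.22 m³/s
= 10.22 × 3600 = 36790 m³/h

36800 m³/h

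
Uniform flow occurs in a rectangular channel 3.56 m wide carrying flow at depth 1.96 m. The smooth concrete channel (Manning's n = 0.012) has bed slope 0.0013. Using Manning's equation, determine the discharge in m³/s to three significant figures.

20.0 m³/s

A = b·y = 3.56 × 1.96 = 6.978 m²
P = b + 2y = 3.56 + 2×1.96 = 7.480 m
R = A/P = 6.978/7.480 = 0.9328 m
Q = (1/n)·A·R^(2/3)·S^(1/2) = (1/0.012) × 6.978 × 0.9328^(2/3) × 0.0013^(1/2) = 20.02 m³/s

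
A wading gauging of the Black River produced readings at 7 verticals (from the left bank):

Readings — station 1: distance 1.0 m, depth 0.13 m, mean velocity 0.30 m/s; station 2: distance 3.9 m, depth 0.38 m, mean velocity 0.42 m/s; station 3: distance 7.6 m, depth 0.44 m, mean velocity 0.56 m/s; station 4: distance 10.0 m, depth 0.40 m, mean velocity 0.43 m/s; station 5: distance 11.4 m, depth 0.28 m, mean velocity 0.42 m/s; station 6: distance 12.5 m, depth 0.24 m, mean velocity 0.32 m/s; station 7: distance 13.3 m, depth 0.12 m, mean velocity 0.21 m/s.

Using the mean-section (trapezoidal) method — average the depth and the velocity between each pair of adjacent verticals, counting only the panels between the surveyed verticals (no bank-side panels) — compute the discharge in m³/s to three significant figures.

Panel 1-2: Δb = 2.9 m, d̄ = (0.13+0.38)/2 = 0.255, v̄ = (0.30+0.42)/2 = 0.36 → q = 2.9×0.255×0.36 = 0.2662 m³/s
Panel 2-3: Δb = 3.7 m, d̄ = (0.38+0.44)/2 = 0.41, v̄ = (0.42+0.56)/2 = 0.49 → q = 3.7×0.41×0.49 = 0.7433 m³/s
Panel 3-4: Δb = 2.4 m, d̄ = (0.44+0.40)/2 = 0.42, v̄ = (0.56+0.43)/2 = 0.495 → q = 2.4×0.42×0.495 = 0.4990 m³/s
Panel 4-5: Δb = 1.4 m, d̄ = (0.40+0.28)/2 = 0.34, v̄ = (0.43+0.42)/2 = 0.425 → q = 1.4×0.34×0.425 = 0.2023 m³/s
Panel 5-6: Δb = 1.1 m, d̄ = (0.28+0.24)/2 = 0.26, v̄ = (0.42+0.32)/2 = 0.37 → q = 1.1×0.26×0.37 = 0.1058 m³/s
Panel 6-7: Δb = 0.8 m, d̄ = (0.24+0.12)/2 = 0.18, v̄ = (0.32+0.21)/2 = 0.265 → q = 0.8×0.18×0.265 = 0.03816 m³/s
Q = Σ q = 1.855 m³/s

1.85 m³/s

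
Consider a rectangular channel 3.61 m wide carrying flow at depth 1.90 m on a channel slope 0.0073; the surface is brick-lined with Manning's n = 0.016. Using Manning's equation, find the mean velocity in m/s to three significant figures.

5.07 m/s

A = b·y = 3.61 × 1.90 = 6.859 m²
P = b + 2y = 3.61 + 2×1.90 = 7.410 m
R = A/P = 6.859/7.410 = 0.9256 m
Q = (1/n)·A·R^(2/3)·S^(1/2) = (1/0.016) × 6.859 × 0.9256^(2/3) × 0.0073^(1/2) = 34.79 m³/s
V = Q/A = 34.79/6.859 = 5.072 m/s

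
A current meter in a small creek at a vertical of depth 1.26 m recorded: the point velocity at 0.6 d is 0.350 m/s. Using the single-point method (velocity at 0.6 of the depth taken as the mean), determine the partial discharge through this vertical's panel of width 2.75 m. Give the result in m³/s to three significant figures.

1.21 m³/s

v̄ = v₀.₆ = 0.350 m/s
q = v̄ × d × w = 0.3500 × 1.26 × 2.75 = 1.213 m³/s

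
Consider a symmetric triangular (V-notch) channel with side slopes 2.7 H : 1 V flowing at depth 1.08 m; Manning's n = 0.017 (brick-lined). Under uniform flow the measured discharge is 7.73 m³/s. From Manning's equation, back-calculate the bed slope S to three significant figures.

0.00431

A = z·y² = 2.7×1.08² = 3.149 m²
P = 2y√(1+z²) = 2×1.08×√(1+2.7²) = 6.219 m
R = A/P = 3.149/6.219 = 0.5064 m
S = (Q·n / (1·A·R^(2/3)))² = (7.73×0.017 / (1×3.149×0.6353))² = 0.004314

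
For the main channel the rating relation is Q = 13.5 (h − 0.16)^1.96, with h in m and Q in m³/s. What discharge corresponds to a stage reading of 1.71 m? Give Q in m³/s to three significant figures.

Q = 13.5 × (1.71 − 0.16)^1.96 = 13.5 × 1.55^1.96 = 31.87 m³/s

31.9 m³/s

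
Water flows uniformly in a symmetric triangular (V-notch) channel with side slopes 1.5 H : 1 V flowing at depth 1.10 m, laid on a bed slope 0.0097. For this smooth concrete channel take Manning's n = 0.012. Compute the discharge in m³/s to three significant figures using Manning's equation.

A = z·y² = 1.5×1.10² = 1.815 m²
P = 2y√(1+z²) = 2×1.10×√(1+1.5²) = 3.966 m
R = A/P = 1.815/3.966 = 0.4576 m
Q = (1/n)·A·R^(2/3)·S^(1/2) = (1/0.012) × 1.815 × 0.4576^(2/3) × 0.0097^(1/2) = 8.846 m³/s

8.85 m³/s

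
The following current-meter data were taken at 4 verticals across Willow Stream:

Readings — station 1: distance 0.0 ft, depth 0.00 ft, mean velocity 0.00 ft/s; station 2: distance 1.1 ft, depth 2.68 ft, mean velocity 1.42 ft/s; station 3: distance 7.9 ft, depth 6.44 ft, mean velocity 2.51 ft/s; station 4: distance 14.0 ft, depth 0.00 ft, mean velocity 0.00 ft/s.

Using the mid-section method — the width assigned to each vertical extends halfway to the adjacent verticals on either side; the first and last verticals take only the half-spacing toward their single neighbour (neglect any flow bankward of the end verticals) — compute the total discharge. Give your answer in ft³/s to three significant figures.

w_2 = (7.9 − 0.0)/2 = 3.95 ft; q_2 = 1.42 × 2.68 × 3.95 = 15.03 ft³/s
w_3 = (14.0 − 1.1)/2 = 6.45 ft; q_3 = 2.51 × 6.44 × 6.45 = 104.3 ft³/s
Stations 1, 4 contribute zero (depth or velocity is 0).
Q = Σ qᵢ = 119.3 ft³/s

119 ft³/s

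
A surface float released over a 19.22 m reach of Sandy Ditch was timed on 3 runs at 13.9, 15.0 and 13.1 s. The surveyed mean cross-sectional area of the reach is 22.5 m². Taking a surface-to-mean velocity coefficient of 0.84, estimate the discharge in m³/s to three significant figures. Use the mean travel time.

25.9 m³/s

t̄ = (13.9 + 15.0 + 13.1) / 3 = 14 s
v_surface = L / t̄ = 19.22 / 14 = 1.373 m/s
v_mean = 0.84 × 1.373 = 1.153 m/s
Q = A × v_mean = 22.5 × 1.153 = 25.95 m³/s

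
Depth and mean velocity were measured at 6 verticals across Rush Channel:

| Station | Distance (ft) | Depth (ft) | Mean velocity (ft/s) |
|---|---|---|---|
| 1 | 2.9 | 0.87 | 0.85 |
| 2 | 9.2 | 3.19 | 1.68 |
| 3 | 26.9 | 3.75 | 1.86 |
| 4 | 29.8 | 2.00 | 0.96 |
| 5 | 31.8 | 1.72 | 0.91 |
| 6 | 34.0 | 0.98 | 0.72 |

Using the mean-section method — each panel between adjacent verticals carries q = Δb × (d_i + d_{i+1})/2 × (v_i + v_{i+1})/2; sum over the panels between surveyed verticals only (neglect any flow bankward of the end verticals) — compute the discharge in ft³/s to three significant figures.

Panel 1-2: Δb = 6.3 ft, d̄ = (0.87+3.19)/2 = 2.03, v̄ = (0.85+1.68)/2 = 1.265 → q = 6.3×2.03×1.265 = 16.18 ft³/s
Panel 2-3: Δb = 17.7 ft, d̄ = (3.19+3.75)/2 = 3.47, v̄ = (1.68+1.86)/2 = 1.77 → q = 17.7×3.47×1.77 = 108.7 ft³/s
Panel 3-4: Δb = 2.9 ft, d̄ = (3.75+2.00)/2 = 2.875, v̄ = (1.86+0.96)/2 = 1.41 → q = 2.9×2.875×1.41 = 11.76 ft³/s
Panel 4-5: Δb = 2 ft, d̄ = (2.00+1.72)/2 = 1.86, v̄ = (0.96+0.91)/2 = 0.935 → q = 2×1.86×0.935 = 3.478 ft³/s
Panel 5-6: Δb = 2.2 ft, d̄ = (1.72+0.98)/2 = 1.35, v̄ = (0.91+0.72)/2 = 0.815 → q = 2.2×1.35×0.815 = 2.421 ft³/s
Q = Σ q = 142.5 ft³/s

143 ft³/s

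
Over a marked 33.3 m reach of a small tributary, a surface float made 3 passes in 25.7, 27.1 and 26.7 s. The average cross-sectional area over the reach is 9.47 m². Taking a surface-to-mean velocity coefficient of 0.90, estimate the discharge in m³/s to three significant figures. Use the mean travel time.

t̄ = (25.7 + 27.1 + 26.7) / 3 = 26.5 s
v_surface = L / t̄ = 33.3 / 26.5 = 1.257 m/s
v_mean = 0.90 × 1.257 = 1.131 m/s
Q = A × v_mean = 9.47 × 1.131 = 10.71 m³/s

10.7 m³/s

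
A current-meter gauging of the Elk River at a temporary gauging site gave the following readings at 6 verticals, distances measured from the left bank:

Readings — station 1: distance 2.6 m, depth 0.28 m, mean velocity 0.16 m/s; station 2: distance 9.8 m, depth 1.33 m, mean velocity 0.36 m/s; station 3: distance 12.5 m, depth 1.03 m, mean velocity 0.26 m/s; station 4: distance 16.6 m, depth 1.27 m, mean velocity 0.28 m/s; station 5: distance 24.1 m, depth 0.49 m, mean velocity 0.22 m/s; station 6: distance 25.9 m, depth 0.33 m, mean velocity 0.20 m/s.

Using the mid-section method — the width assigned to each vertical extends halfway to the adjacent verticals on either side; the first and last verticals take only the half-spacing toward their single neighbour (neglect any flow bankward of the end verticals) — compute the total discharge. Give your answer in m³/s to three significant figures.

6.07 m³/s

w_1 = (9.8 − 2.6)/2 = 3.6 m; q_1 = 0.16 × 0.28 × 3.6 = 0.1613 m³/s
w_2 = (12.5 − 2.6)/2 = 4.95 m; q_2 = 0.36 × 1.33 × 4.95 = 2.370 m³/s
w_3 = (16.6 − 9.8)/2 = 3.4 m; q_3 = 0.26 × 1.03 × 3.4 = 0.9105 m³/s
w_4 = (24.1 − 12.5)/2 = 5.8 m; q_4 = 0.28 × 1.27 × 5.8 = 2.062 m³/s
w_5 = (25.9 − 16.6)/2 = 4.65 m; q_5 = 0.22 × 0.49 × 4.65 = 0.5013 m³/s
w_6 = (25.9 − 24.1)/2 = 0.9 m; q_6 = 0.20 × 0.33 × 0.9 = 0.05940 m³/s
Q = Σ qᵢ = 6.065 m³/s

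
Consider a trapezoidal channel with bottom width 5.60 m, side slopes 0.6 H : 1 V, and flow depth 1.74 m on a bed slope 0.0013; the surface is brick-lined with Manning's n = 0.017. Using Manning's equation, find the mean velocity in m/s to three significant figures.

2.39 m/s

A = (b + z·y)·y = (5.60 + 0.6×1.74)×1.74 = 11.56 m²
P = b + 2y√(1+z²) = 5.60 + 2×1.74×√(1+0.6²) = 9.658 m
R = A/P = 11.56/9.658 = 1.197 m
Q = (1/n)·A·R^(2/3)·S^(1/2) = (1/0.017) × 11.56 × 1.197^(2/3) × 0.0013^(1/2) = 27.64 m³/s
V = Q/A = 27.64/11.56 = 2.391 m/s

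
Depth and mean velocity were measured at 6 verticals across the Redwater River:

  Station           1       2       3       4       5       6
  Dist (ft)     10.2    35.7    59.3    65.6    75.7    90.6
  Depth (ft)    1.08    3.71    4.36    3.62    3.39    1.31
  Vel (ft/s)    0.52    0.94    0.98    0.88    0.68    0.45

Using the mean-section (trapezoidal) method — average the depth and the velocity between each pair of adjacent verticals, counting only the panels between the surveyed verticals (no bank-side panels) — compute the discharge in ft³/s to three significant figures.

Panel 1-2: Δb = 25.5 ft, d̄ = (1.08+3.71)/2 = 2.395, v̄ = (0.52+0.94)/2 = 0.73 → q = 25.5×2.395×0.73 = 44.58 ft³/s
Panel 2-3: Δb = 23.6 ft, d̄ = (3.71+4.36)/2 = 4.035, v̄ = (0.94+0.98)/2 = 0.96 → q = 23.6×4.035×0.96 = 91.42 ft³/s
Panel 3-4: Δb = 6.3 ft, d̄ = (4.36+3.62)/2 = 3.99, v̄ = (0.98+0.88)/2 = 0.93 → q = 6.3×3.99×0.93 = 23.38 ft³/s
Panel 4-5: Δb = 10.1 ft, d̄ = (3.62+3.39)/2 = 3.505, v̄ = (0.88+0.68)/2 = 0.78 → q = 10.1×3.505×0.78 = 27.61 ft³/s
Panel 5-6: Δb = 14.9 ft, d̄ = (3.39+1.31)/2 = 2.35, v̄ = (0.68+0.45)/2 = 0.565 → q = 14.9×2.35×0.565 = 19.78 ft³/s
Q = Σ q = 206.8 ft³/s

207 ft³/s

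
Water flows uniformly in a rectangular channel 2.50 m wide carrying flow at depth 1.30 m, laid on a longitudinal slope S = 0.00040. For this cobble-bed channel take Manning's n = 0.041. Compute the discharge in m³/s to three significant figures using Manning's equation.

1.17 m³/s

A = b·y = 2.50 × 1.30 = 3.250 m²
P = b + 2y = 2.50 + 2×1.30 = 5.100 m
R = A/P = 3.250/5.100 = 0.6373 m
Q = (1/n)·A·R^(2/3)·S^(1/2) = (1/0.041) × 3.250 × 0.6373^(2/3) × 0.00040^(1/2) = 1.174 m³/s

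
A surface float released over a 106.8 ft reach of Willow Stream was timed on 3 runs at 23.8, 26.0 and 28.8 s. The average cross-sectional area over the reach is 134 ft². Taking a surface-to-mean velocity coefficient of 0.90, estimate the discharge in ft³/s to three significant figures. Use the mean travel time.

492 ft³/s

t̄ = (23.8 + 26.0 + 28.8) / 3 = 26.2 s
v_surface = L / t̄ = 106.8 / 26.2 = 4.076 ft/s
v_mean = 0.90 × 4.076 = 3.669 ft/s
Q = A × v_mean = 134 × 3.669 = 491.6 ft³/s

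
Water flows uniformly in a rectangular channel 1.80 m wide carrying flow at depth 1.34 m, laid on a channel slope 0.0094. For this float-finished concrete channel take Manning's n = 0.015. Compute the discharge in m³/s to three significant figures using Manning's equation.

10.3 m³/s

A = b·y = 1.80 × 1.34 = 2.412 m²
P = b + 2y = 1.80 + 2×1.34 = 4.480 m
R = A/P = 2.412/4.480 = 0.5384 m
Q = (1/n)·A·R^(2/3)·S^(1/2) = (1/0.015) × 2.412 × 0.5384^(2/3) × 0.0094^(1/2) = 10.32 m³/s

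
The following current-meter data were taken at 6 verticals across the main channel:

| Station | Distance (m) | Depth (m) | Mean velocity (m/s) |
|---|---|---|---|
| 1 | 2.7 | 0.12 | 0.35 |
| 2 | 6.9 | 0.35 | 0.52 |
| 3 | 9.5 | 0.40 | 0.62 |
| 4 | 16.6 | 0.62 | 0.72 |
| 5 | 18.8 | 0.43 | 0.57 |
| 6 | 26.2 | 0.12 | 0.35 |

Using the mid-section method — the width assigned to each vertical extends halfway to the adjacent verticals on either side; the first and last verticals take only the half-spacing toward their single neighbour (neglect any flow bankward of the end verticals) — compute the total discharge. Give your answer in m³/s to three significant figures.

5.32 m³/s

w_1 = (6.9 − 2.7)/2 = 2.1 m; q_1 = 0.35 × 0.12 × 2.1 = 0.08820 m³/s
w_2 = (9.5 − 2.7)/2 = 3.4 m; q_2 = 0.52 × 0.35 × 3.4 = 0.6188 m³/s
w_3 = (16.6 − 6.9)/2 = 4.85 m; q_3 = 0.62 × 0.40 × 4.85 = 1.203 m³/s
w_4 = (18.8 − 9.5)/2 = 4.65 m; q_4 = 0.72 × 0.62 × 4.65 = 2.076 m³/s
w_5 = (26.2 − 16.6)/2 = 4.8 m; q_5 = 0.57 × 0.43 × 4.8 = 1.176 m³/s
w_6 = (26.2 − 18.8)/2 = 3.7 m; q_6 = 0.35 × 0.12 × 3.7 = 0.1554 m³/s
Q = Σ qᵢ = 5.317 m³/s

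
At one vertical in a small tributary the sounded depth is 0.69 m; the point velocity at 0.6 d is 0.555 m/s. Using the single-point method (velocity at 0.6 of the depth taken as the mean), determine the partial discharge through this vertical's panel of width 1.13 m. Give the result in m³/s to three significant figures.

0.433 m³/s

v̄ = v₀.₆ = 0.555 m/s
q = v̄ × d × w = 0.5550 × 0.69 × 1.13 = 0.4327 m³/s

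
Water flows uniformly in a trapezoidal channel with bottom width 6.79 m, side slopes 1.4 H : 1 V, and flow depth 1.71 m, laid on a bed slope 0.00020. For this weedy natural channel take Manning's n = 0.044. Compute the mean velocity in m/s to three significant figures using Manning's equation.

A = (b + z·y)·y = (6.79 + 1.4×1.71)×1.71 = 15.70 m²
P = b + 2y√(1+z²) = 6.79 + 2×1.71×√(1+1.4²) = 12.67 m
R = A/P = 15.70/12.67 = 1.239 m
Q = (1/n)·A·R^(2/3)·S^(1/2) = (1/0.044) × 15.70 × 1.239^(2/3) × 0.00020^(1/2) = 5.823 m³/s
V = Q/A = 5.823/15.70 = 0.3708 m/s

0.371 m/s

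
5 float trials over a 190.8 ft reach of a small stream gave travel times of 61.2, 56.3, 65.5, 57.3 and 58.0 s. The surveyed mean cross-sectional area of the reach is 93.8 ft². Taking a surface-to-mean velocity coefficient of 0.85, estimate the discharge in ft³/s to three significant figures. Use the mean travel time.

t̄ = (61.2 + 56.3 + 65.5 + 57.3 + 58.0) / 5 = 59.66 s
v_surface = L / t̄ = 190.8 / 59.66 = 3.198 ft/s
v_mean = 0.85 × 3.198 = 2.718 ft/s
Q = A × v_mean = 93.8 × 2.718 = 255.0 ft³/s

255 ft³/s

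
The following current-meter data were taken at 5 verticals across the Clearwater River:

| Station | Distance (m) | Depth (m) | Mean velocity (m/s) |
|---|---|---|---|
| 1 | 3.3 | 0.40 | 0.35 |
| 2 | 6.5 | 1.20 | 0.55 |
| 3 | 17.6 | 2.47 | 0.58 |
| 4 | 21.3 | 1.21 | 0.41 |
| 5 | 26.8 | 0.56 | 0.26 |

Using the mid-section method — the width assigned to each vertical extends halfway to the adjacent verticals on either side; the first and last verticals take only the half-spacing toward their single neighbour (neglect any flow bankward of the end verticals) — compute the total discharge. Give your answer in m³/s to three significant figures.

18.2 m³/s

w_1 = (6.5 − 3.3)/2 = 1.6 m; q_1 = 0.35 × 0.40 × 1.6 = 0.2240 m³/s
w_2 = (17.6 − 3.3)/2 = 7.15 m; q_2 = 0.55 × 1.20 × 7.15 = 4.719 m³/s
w_3 = (21.3 − 6.5)/2 = 7.4 m; q_3 = 0.58 × 2.47 × 7.4 = 10.60 m³/s
w_4 = (26.8 − 17.6)/2 = 4.6 m; q_4 = 0.41 × 1.21 × 4.6 = 2.282 m³/s
w_5 = (26.8 − 21.3)/2 = 2.75 m; q_5 = 0.26 × 0.56 × 2.75 = 0.4004 m³/s
Q = Σ qᵢ = 18.23 m³/s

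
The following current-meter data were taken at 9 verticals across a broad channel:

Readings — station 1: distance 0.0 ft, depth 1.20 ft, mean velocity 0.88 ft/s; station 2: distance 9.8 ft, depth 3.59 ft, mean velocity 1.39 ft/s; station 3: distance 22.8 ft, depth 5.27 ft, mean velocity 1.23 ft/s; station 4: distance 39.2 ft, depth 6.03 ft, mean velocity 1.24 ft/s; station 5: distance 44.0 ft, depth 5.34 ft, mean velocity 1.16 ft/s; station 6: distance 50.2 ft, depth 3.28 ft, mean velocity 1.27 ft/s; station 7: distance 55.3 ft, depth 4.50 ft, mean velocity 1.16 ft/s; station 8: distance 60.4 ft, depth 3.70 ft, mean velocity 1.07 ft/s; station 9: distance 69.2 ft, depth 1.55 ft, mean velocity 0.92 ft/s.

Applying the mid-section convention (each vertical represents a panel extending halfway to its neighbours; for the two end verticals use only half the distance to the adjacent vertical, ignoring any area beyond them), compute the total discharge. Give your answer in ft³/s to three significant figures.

w_1 = (9.8 − 0.0)/2 = 4.9 ft; q_1 = 0.88 × 1.20 × 4.9 = 5.174 ft³/s
w_2 = (22.8 − 0.0)/2 = 11.4 ft; q_2 = 1.39 × 3.59 × 11.4 = 56.89 ft³/s
w_3 = (39.2 − 9.8)/2 = 14.7 ft; q_3 = 1.23 × 5.27 × 14.7 = 95.29 ft³/s
w_4 = (44.0 − 22.8)/2 = 10.6 ft; q_4 = 1.24 × 6.03 × 10.6 = 79.26 ft³/s
w_5 = (50.2 − 39.2)/2 = 5.5 ft; q_5 = 1.16 × 5.34 × 5.5 = 34.07 ft³/s
w_6 = (55.3 − 44.0)/2 = 5.65 ft; q_6 = 1.27 × 3.28 × 5.65 = 23.54 ft³/s
w_7 = (60.4 − 50.2)/2 = 5.1 ft; q_7 = 1.16 × 4.50 × 5.1 = 26.62 ft³/s
w_8 = (69.2 − 55.3)/2 = 6.95 ft; q_8 = 1.07 × 3.70 × 6.95 = 27.52 ft³/s
w_9 = (69.2 − 60.4)/2 = 4.4 ft; q_9 = 0.92 × 1.55 × 4.4 = 6.274 ft³/s
Q = Σ qᵢ = 354.6 ft³/s

355 ft³/s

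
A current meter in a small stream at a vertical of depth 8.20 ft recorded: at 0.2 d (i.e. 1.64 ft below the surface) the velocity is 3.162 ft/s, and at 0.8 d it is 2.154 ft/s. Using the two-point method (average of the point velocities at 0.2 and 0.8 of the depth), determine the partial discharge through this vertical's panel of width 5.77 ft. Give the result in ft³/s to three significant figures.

126 ft³/s

v̄ = (3.162 + 2.154) / 2 = 2.658 ft/s
q = v̄ × d × w = 2.658 × 8.20 × 5.77 = 125.8 ft³/s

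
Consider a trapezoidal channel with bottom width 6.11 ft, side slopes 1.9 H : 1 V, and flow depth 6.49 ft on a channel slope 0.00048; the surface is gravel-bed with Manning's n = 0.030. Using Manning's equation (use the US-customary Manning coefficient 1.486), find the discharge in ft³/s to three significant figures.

A = (b + z·y)·y = (6.11 + 1.9×6.49)×6.49 = 119.7 ft²
P = b + 2y√(1+z²) = 6.11 + 2×6.49×√(1+1.9²) = 33.98 ft
R = A/P = 119.7/33.98 = 3.522 ft
Q = (1.486/n)·A·R^(2/3)·S^(1/2) = (1.486/0.030) × 119.7 × 3.522^(2/3) × 0.00048^(1/2) = 300.7 ft³/s

301 ft³/s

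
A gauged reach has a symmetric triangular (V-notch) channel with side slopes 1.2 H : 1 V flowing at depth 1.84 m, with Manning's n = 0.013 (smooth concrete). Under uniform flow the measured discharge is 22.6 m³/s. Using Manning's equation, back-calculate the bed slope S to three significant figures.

A = z·y² = 1.2×1.84² = 4.063 m²
P = 2y√(1+z²) = 2×1.84×√(1+1.2²) = 5.748 m
R = A/P = 4.063/5.748 = 0.7068 m
S = (Q·n / (1·A·R^(2/3)))² = (22.6×0.013 / (1×4.063×0.7934))² = 0.008307

0.00831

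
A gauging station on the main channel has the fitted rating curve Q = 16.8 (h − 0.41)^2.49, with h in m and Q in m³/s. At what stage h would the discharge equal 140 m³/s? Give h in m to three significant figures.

2.75 m

h − h₀ = (Q/C)^(1/b) = (140/16.8)^(1/2.49) = 2.343 m
h = 0.41 + 2.343 = 2.753 m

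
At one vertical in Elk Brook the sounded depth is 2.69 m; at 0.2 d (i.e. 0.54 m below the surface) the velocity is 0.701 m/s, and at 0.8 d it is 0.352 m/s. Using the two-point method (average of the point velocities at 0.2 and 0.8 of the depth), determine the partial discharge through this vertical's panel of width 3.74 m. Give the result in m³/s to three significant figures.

5.30 m³/s

v̄ = (0.701 + 0.352) / 2 = 0.5265 m/s
q = v̄ × d × w = 0.5265 × 2.69 × 3.74 = 5.297 m³/s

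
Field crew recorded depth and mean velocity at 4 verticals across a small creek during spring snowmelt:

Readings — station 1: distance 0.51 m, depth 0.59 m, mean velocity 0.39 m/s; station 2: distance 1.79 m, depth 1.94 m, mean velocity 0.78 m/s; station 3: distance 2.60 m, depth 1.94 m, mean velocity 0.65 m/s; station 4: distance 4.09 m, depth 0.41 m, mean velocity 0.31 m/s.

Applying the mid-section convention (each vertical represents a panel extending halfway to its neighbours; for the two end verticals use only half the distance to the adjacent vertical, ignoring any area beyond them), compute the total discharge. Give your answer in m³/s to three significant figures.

w_1 = (1.79 − 0.51)/2 = 0.64 m; q_1 = 0.39 × 0.59 × 0.64 = 0.1473 m³/s
w_2 = (2.60 − 0.51)/2 = 1.045 m; q_2 = 0.78 × 1.94 × 1.045 = 1.581 m³/s
w_3 = (4.09 − 1.79)/2 = 1.15 m; q_3 = 0.65 × 1.94 × 1.15 = 1.450 m³/s
w_4 = (4.09 − 2.60)/2 = 0.745 m; q_4 = 0.31 × 0.41 × 0.745 = 0.09469 m³/s
Q = Σ qᵢ = 3.273 m³/s

3.27 m³/s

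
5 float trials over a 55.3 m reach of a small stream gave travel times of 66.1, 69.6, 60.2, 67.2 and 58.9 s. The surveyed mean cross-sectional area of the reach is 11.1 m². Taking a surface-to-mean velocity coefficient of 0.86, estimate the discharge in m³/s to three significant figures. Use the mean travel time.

t̄ = (66.1 + 69.6 + 60.2 + 67.2 + 58.9) / 5 = 64.4 s
v_surface = L / t̄ = 55.3 / 64.4 = 0.8587 m/s
v_mean = 0.86 × 0.8587 = 0.7385 m/s
Q = A × v_mean = 11.1 × 0.7385 = 8.197 m³/s

8.20 m³/s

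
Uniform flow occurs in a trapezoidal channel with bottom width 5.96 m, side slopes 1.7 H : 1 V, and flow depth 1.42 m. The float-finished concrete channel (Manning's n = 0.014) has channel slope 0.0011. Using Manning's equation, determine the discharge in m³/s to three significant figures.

28.7 m³/s

A = (b + z·y)·y = (5.96 + 1.7×1.42)×1.42 = 11.89 m²
P = b + 2y√(1+z²) = 5.96 + 2×1.42×√(1+1.7²) = 11.56 m
R = A/P = 11.89/11.56 = 1.029 m
Q = (1/n)·A·R^(2/3)·S^(1/2) = (1/0.014) × 11.89 × 1.029^(2/3) × 0.0011^(1/2) = 28.70 m³/s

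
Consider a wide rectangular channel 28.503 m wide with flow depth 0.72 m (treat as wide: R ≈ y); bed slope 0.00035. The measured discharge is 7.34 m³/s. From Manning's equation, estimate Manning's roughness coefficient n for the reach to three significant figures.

A = b·y = 28.503 × 0.72 = 20.52 m²
Wide channel: R ≈ y = 0.72 m
n = (1/Q)·A·R^(2/3)·S^(1/2) = (1/7.34) × 20.52 × 0.8033 × 0.01871 = 0.04202

0.0420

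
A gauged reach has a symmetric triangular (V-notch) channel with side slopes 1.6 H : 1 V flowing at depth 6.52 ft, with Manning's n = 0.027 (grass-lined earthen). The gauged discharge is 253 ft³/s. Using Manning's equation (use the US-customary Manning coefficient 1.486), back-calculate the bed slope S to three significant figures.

A = z·y² = 1.6×6.52² = 68.02 ft²
P = 2y√(1+z²) = 2×6.52×√(1+1.6²) = 24.60 ft
R = A/P = 68.02/24.60 = 2.764 ft
S = (Q·n / (1.486·A·R^(2/3)))² = (253×0.027 / (1.486×68.02×1.970))² = 0.001177

0.00118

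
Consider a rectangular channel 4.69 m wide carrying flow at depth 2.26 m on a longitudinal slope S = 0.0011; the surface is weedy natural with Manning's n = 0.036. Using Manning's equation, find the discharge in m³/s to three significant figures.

10.7 m³/s

A = b·y = 4.69 × 2.26 = 10.60 m²
P = b + 2y = 4.69 + 2×2.26 = 9.210 m
R = A/P = 10.60/9.210 = 1.151 m
Q = (1/n)·A·R^(2/3)·S^(1/2) = (1/0.036) × 10.60 × 1.151^(2/3) × 0.0011^(1/2) = 10.72 m³/s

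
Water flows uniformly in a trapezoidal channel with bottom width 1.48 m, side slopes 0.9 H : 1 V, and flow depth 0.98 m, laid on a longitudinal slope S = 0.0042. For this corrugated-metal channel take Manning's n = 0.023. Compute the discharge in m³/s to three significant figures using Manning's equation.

A = (b + z·y)·y = (1.48 + 0.9×0.98)×0.98 = 2.315 m²
P = b + 2y√(1+z²) = 1.48 + 2×0.98×√(1+0.9²) = 4.117 m
R = A/P = 2.315/4.117 = 0.5623 m
Q = (1/n)·A·R^(2/3)·S^(1/2) = (1/0.023) × 2.315 × 0.5623^(2/3) × 0.0042^(1/2) = 4.443 m³/s

4.44 m³/s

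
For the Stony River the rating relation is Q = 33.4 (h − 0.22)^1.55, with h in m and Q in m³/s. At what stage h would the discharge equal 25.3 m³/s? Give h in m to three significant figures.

h − h₀ = (Q/C)^(1/b) = (25.3/33.4)^(1/1.55) = 0.8359 m
h = 0.22 + 0.8359 = 1.056 m

1.06 m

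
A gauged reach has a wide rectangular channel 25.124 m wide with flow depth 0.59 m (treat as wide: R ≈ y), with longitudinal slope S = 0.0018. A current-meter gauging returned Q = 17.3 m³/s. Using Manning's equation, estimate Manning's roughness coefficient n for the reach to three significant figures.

0.0256

A = b·y = 25.124 × 0.59 = 14.82 m²
Wide channel: R ≈ y = 0.59 m
n = (1/Q)·A·R^(2/3)·S^(1/2) = (1/17.3) × 14.82 × 0.7035 × 0.04243 = 0.02557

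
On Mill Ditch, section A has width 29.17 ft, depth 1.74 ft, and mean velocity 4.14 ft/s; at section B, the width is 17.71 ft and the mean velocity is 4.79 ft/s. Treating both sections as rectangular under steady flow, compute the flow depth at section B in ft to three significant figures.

Q = A₁V₁ = (29.17×1.74) × 4.14 = 210.1 ft³/s
d₂ = Q/(b₂ V₂) = 210.1/(17.71×4.79) = 2.477 ft

2.48 ft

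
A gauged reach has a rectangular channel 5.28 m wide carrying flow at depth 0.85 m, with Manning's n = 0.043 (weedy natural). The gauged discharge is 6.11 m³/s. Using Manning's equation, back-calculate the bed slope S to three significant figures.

A = b·y = 5.28 × 0.85 = 4.488 m²
P = b + 2y = 5.28 + 2×0.85 = 6.980 m
R = A/P = 4.488/6.980 = 0.6430 m
S = (Q·n / (1·A·R^(2/3)))² = (6.11×0.043 / (1×4.488×0.7450))² = 0.006175

0.00618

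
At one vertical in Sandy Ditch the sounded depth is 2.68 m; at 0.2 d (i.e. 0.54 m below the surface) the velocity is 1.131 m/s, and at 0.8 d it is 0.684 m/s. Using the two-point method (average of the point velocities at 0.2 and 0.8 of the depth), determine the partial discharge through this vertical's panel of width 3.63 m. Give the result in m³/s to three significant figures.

8.83 m³/s

v̄ = (1.131 + 0.684) / 2 = 0.9075 m/s
q = v̄ × d × w = 0.9075 × 2.68 × 3.63 = 8.829 m³/s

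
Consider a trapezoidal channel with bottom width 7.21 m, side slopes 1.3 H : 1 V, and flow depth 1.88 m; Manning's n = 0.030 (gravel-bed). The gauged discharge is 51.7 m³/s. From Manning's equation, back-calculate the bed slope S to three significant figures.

0.00486

A = (b + z·y)·y = (7.21 + 1.3×1.88)×1.88 = 18.15 m²
P = b + 2y√(1+z²) = 7.21 + 2×1.88×√(1+1.3²) = 13.38 m
R = A/P = 18.15/13.38 = 1.357 m
S = (Q·n / (1·A·R^(2/3)))² = (51.7×0.030 / (1×18.15×1.226))² = 0.004862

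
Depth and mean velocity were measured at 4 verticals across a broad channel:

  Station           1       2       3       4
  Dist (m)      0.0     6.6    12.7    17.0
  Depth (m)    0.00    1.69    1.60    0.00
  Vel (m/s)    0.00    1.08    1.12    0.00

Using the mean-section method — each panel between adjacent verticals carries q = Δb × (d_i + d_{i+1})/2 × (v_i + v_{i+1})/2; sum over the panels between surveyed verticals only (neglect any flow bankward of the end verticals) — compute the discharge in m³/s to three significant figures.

Panel 1-2: Δb = 6.6 m, d̄ = (0.00+1.69)/2 = 0.845, v̄ = (0.00+1.08)/2 = 0.54 → q = 6.6×0.845×0.54 = 3.012 m³/s
Panel 2-3: Δb = 6.1 m, d̄ = (1.69+1.60)/2 = 1.645, v̄ = (1.08+1.12)/2 = 1.1 → q = 6.1×1.645×1.1 = 11.04 m³/s
Panel 3-4: Δb = 4.3 m, d̄ = (1.60+0.00)/2 = 0.8, v̄ = (1.12+0.00)/2 = 0.56 → q = 4.3×0.8×0.56 = 1.926 m³/s
Q = Σ q = 15.98 m³/s

16.0 m³/s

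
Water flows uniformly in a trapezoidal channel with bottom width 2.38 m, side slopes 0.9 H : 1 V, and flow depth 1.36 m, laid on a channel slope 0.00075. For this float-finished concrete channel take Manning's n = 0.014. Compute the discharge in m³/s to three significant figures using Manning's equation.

A = (b + z·y)·y = (2.38 + 0.9×1.36)×1.36 = 4.901 m²
P = b + 2y√(1+z²) = 2.38 + 2×1.36×√(1+0.9²) = 6.039 m
R = A/P = 4.901/6.039 = 0.8116 m
Q = (1/n)·A·R^(2/3)·S^(1/2) = (1/0.014) × 4.901 × 0.8116^(2/3) × 0.00075^(1/2) = 8.342 m³/s

8.34 m³/s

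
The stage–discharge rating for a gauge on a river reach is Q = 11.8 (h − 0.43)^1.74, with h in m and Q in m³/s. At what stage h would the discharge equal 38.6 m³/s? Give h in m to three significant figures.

2.41 m

h − h₀ = (Q/C)^(1/b) = (38.6/11.8)^(1/1.74) = 1.976 m
h = 0.43 + 1.976 = 2.406 m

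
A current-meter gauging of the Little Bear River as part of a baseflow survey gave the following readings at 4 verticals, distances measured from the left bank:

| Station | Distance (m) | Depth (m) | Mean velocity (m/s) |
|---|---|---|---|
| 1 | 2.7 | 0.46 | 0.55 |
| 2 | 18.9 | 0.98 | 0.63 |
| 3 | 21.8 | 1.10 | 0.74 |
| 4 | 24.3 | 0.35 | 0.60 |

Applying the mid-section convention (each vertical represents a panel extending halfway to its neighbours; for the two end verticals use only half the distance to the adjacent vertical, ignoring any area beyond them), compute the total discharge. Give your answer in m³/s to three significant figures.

w_1 = (18.9 − 2.7)/2 = 8.1 m; q_1 = 0.55 × 0.46 × 8.1 = 2.049 m³/s
w_2 = (21.8 − 2.7)/2 = 9.55 m; q_2 = 0.63 × 0.98 × 9.55 = 5.896 m³/s
w_3 = (24.3 − 18.9)/2 = 2.7 m; q_3 = 0.74 × 1.10 × 2.7 = 2.198 m³/s
w_4 = (24.3 − 21.8)/2 = 1.25 m; q_4 = 0.60 × 0.35 × 1.25 = 0.2625 m³/s
Q = Σ qᵢ = 10.41 m³/s

10.4 m³/s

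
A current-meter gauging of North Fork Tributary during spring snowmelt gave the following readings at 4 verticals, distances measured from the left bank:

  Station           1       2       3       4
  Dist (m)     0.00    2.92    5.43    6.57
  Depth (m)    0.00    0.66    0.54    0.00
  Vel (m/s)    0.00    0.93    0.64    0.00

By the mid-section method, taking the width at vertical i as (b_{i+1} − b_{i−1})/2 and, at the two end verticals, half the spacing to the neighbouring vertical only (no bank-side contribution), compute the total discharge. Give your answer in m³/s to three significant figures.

w_2 = (5.43 − 0.00)/2 = 2.715 m; q_2 = 0.93 × 0.66 × 2.715 = 1.666 m³/s
w_3 = (6.57 − 2.92)/2 = 1.825 m; q_3 = 0.64 × 0.54 × 1.825 = 0.6307 m³/s
Stations 1, 4 contribute zero (depth or velocity is 0).
Q = Σ qᵢ = 2.297 m³/s

2.30 m³/s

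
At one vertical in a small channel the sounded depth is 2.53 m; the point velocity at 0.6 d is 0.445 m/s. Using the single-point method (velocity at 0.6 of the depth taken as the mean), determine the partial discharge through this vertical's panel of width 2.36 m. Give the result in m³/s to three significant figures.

v̄ = v₀.₆ = 0.445 m/s
q = v̄ × d × w = 0.4450 × 2.53 × 2.36 = 2.657 m³/s

2.66 m³/s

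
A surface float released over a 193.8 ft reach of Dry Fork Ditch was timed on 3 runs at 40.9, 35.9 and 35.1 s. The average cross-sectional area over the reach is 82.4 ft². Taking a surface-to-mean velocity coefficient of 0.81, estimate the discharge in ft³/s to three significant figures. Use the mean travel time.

347 ft³/s

t̄ = (40.9 + 35.9 + 35.1) / 3 = 37.3 s
v_surface = L / t̄ = 193.8 / 37.3 = 5.196 ft/s
v_mean = 0.81 × 5.196 = 4.209 ft/s
Q = A × v_mean = 82.4 × 4.209 = 346.8 ft³/s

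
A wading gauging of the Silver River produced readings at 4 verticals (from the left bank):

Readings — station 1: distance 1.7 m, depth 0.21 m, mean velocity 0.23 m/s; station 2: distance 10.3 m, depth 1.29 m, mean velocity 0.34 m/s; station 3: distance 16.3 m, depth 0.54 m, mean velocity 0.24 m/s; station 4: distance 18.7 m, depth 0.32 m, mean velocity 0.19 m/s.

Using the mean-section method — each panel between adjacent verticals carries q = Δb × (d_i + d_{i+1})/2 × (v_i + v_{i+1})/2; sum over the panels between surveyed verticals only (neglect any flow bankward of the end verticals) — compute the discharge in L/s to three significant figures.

3650 L/s

Panel 1-2: Δb = 8.6 m, d̄ = (0.21+1.29)/2 = 0.75, v̄ = (0.23+0.34)/2 = 0.285 → q = 8.6×0.75×0.285 = 1.838 m³/s
Panel 2-3: Δb = 6 m, d̄ = (1.29+0.54)/2 = 0.915, v̄ = (0.34+0.24)/2 = 0.29 → q = 6×0.915×0.29 = 1.592 m³/s
Panel 3-4: Δb = 2.4 m, d̄ = (0.54+0.32)/2 = 0.43, v̄ = (0.24+0.19)/2 = 0.215 → q = 2.4×0.43×0.215 = 0.2219 m³/s
Q = Σ q = 3.652 m³/s
= 3.652 × 1000 = 3652 L/s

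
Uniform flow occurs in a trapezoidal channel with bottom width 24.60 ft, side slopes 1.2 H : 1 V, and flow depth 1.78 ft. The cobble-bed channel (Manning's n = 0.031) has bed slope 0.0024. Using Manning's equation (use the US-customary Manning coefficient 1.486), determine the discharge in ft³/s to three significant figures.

A = (b + z·y)·y = (24.60 + 1.2×1.78)×1.78 = 47.59 ft²
P = b + 2y√(1+z²) = 24.60 + 2×1.78×√(1+1.2²) = 30.16 ft
R = A/P = 47.59/30.16 = 1.578 ft
Q = (1.486/n)·A·R^(2/3)·S^(1/2) = (1.486/0.031) × 47.59 × 1.578^(2/3) × 0.0024^(1/2) = 151.5 ft³/s

151 ft³/s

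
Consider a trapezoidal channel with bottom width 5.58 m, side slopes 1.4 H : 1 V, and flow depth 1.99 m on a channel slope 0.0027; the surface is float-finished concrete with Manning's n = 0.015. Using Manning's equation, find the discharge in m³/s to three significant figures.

70.1 m³/s

A = (b + z·y)·y = (5.58 + 1.4×1.99)×1.99 = 16.65 m²
P = b + 2y√(1+z²) = 5.58 + 2×1.99×√(1+1.4²) = 12.43 m
R = A/P = 16.65/12.43 = 1.340 m
Q = (1/n)·A·R^(2/3)·S^(1/2) = (1/0.015) × 16.65 × 1.340^(2/3) × 0.0027^(1/2) = 70.08 m³/s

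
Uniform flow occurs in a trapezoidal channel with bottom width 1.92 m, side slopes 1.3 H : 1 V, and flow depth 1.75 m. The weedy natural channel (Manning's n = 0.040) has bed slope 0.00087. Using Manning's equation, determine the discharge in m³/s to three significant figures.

A = (b + z·y)·y = (1.92 + 1.3×1.75)×1.75 = 7.341 m²
P = b + 2y√(1+z²) = 1.92 + 2×1.75×√(1+1.3²) = 7.660 m
R = A/P = 7.341/7.660 = 0.9583 m
Q = (1/n)·A·R^(2/3)·S^(1/2) = (1/0.040) × 7.341 × 0.9583^(2/3) × 0.00087^(1/2) = 5.262 m³/s

5.26 m³/s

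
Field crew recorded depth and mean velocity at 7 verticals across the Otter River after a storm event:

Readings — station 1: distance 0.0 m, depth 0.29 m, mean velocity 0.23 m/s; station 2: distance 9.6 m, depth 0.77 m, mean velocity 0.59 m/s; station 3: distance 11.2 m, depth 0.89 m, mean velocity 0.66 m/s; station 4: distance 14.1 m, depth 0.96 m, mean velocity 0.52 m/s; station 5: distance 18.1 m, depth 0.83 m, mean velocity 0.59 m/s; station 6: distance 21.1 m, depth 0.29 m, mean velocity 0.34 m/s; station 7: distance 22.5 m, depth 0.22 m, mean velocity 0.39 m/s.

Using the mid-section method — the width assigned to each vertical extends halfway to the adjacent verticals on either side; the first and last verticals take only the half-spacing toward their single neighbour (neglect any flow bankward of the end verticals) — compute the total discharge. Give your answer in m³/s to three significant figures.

7.90 m³/s

w_1 = (9.6 − 0.0)/2 = 4.8 m; q_1 = 0.23 × 0.29 × 4.8 = 0.3202 m³/s
w_2 = (11.2 − 0.0)/2 = 5.6 m; q_2 = 0.59 × 0.77 × 5.6 = 2.544 m³/s
w_3 = (14.1 − 9.6)/2 = 2.25 m; q_3 = 0.66 × 0.89 × 2.25 = 1.322 m³/s
w_4 = (18.1 − 11.2)/2 = 3.45 m; q_4 = 0.52 × 0.96 × 3.45 = 1.722 m³/s
w_5 = (21.1 − 14.1)/2 = 3.5 m; q_5 = 0.59 × 0.83 × 3.5 = 1.714 m³/s
w_6 = (22.5 − 18.1)/2 = 2.2 m; q_6 = 0.34 × 0.29 × 2.2 = 0.2169 m³/s
w_7 = (22.5 − 21.1)/2 = 0.7 m; q_7 = 0.39 × 0.22 × 0.7 = 0.06006 m³/s
Q = Σ qᵢ = 7.899 m³/s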